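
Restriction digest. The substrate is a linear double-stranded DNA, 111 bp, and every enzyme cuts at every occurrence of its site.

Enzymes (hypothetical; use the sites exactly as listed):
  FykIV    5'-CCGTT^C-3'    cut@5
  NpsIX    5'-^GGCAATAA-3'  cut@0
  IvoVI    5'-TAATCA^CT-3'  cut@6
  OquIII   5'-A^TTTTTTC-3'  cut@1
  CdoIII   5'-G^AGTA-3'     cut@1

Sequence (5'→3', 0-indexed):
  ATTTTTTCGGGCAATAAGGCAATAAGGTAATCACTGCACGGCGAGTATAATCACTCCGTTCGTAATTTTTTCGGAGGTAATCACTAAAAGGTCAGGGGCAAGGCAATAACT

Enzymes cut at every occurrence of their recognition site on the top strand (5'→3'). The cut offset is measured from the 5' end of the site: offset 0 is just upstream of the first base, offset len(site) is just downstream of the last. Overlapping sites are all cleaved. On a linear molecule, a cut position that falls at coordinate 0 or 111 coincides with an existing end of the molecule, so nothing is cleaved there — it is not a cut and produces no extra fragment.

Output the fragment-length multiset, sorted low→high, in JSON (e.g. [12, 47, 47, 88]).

[1,5,7,8,8,10,10,10,16,18,18]

Scan for sites:
  FykIV (CCGTTC, off=5): starts [55] → cuts [60]
  NpsIX (GGCAATAA, off=0): starts [9, 17, 101] → cuts [9, 17, 101]
  IvoVI (TAATCACT, off=6): starts [27, 47, 77] → cuts [33, 53, 83]
  OquIII (ATTTTTTC, off=1): starts [0, 64] → cuts [1, 65]
  CdoIII (GAGTA, off=1): starts [42] → cuts [43]

Pooled cuts: [1, 9, 17, 33, 43, 53, 60, 65, 83, 101]

Fragment lengths:
  [0,1): 1 bp
  [1,9): 8 bp
  [9,17): 8 bp
  [17,33): 16 bp
  [33,43): 10 bp
  [43,53): 10 bp
  [53,60): 7 bp
  [60,65): 5 bp
  [65,83): 18 bp
  [83,101): 18 bp
  [101,111): 10 bp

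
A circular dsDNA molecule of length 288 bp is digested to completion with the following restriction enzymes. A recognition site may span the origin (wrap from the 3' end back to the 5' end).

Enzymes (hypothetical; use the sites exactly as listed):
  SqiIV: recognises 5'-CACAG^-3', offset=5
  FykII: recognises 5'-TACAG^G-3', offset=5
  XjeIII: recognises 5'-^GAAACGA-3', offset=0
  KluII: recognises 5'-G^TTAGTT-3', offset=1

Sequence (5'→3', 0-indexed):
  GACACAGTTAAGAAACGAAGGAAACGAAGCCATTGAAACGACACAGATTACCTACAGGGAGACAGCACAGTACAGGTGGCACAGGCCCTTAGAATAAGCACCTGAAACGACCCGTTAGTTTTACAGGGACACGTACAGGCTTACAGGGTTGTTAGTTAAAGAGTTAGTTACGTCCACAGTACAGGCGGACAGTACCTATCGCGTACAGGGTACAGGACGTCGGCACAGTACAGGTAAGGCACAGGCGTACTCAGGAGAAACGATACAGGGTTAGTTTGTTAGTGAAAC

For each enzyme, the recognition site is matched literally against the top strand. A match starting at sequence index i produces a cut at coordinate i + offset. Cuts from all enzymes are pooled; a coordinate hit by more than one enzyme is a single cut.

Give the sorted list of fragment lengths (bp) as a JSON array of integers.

[2,4,5,5,5,5,7,8,9,9,11,11,11,12,12,12,12,12,12,12,13,13,13,14,16,19,24]

Scan for sites:
  SqiIV (CACAG, off=5): starts [2, 41, 65, 79, 174, 223, 239] → cuts [7, 46, 70, 84, 179, 228, 244]
  FykII (TACAGG, off=5): starts [52, 70, 121, 133, 141, 179, 203, 210, 228, 263] → cuts [57, 75, 126, 138, 146, 184, 208, 215, 233, 268]
  XjeIII (GAAACGA, off=0): starts [11, 20, 34, 103, 256, 283] → cuts [11, 20, 34, 103, 256, 283]
  KluII (GTTAGTT, off=1): starts [113, 150, 162, 269] → cuts [114, 151, 163, 270]

All cut coordinates (distinct, sorted): [7, 11, 20, 34, 46, 57, 70, 75, 84, 103, 114, 126, 138, 146, 151, 163, 179, 184, 208, 215, 228, 233, 244, 256, 268, 270, 283]

Fragment lengths:
  7→11: 4 bp
  11→20: 9 bp
  20→34: 14 bp
  34→46: 12 bp
  46→57: 11 bp
  57→70: 13 bp
  70→75: 5 bp
  75→84: 9 bp
  84→103: 19 bp
  103→114: 11 bp
  114→126: 12 bp
  126→138: 12 bp
  138→146: 8 bp
  146→151: 5 bp
  151→163: 12 bp
  163→179: 16 bp
  179→184: 5 bp
  184→208: 24 bp
  208→215: 7 bp
  215→228: 13 bp
  228→233: 5 bp
  233→244: 11 bp
  244→256: 12 bp
  256→268: 12 bp
  268→270: 2 bp
  270→283: 13 bp
  283→7 (wrap): 288-283+7 = 12 bp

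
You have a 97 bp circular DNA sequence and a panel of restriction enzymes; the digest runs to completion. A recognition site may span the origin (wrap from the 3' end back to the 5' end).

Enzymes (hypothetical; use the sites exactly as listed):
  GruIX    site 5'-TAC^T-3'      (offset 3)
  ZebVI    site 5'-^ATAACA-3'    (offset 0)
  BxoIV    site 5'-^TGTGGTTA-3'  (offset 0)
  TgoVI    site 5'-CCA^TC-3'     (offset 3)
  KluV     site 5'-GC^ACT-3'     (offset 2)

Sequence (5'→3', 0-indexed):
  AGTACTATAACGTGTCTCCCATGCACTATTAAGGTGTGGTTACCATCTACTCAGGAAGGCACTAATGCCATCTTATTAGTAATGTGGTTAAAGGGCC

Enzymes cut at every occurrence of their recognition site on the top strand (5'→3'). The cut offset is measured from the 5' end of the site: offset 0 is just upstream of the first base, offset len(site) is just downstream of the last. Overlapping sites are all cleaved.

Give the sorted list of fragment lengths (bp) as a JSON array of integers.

[5,10,10,10,11,12,19,20]

Site scan:
  GruIX (TACT, off=3): starts [2, 47] → cuts [5, 50]
  ZebVI (ATAACA, off=0): no sites
  BxoIV (TGTGGTTA, off=0): starts [34, 82] → cuts [34, 82]
  TgoVI (CCATC, off=3): starts [42, 67] → cuts [45, 70]
  KluV (GCACT, off=2): starts [22, 58] → cuts [24, 60]

Pooled cuts: [5, 24, 34, 45, 50, 60, 70, 82]

Fragment lengths:
  5→24: 19 bp
  24→34: 10 bp
  34→45: 11 bp
  45→50: 5 bp
  50→60: 10 bp
  60→70: 10 bp
  70→82: 12 bp
  82→5 (wrap): 97-82+5 = 20 bp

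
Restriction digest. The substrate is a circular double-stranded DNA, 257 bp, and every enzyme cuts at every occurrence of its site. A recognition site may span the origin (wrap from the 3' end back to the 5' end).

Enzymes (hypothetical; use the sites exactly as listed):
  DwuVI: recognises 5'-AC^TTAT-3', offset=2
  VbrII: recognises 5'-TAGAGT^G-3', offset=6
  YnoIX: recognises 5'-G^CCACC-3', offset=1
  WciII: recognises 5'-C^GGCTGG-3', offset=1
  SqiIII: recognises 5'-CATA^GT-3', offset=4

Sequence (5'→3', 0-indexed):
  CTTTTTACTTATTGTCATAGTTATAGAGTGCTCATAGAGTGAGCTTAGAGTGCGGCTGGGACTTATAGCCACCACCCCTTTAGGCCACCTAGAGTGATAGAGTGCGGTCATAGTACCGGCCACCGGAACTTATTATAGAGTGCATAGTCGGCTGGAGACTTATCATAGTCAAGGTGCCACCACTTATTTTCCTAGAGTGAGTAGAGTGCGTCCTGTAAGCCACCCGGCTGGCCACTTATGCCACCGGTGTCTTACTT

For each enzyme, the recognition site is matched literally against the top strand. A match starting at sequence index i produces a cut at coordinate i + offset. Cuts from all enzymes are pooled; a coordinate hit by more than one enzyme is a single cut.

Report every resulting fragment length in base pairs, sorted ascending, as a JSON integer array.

[2,3,5,5,6,6,7,7,8,8,9,9,9,9,10,10,10,10,11,11,11,11,12,12,15,16,25]

Scan for sites:
  DwuVI (ACTTAT, off=2): starts [6, 60, 127, 157, 181, 233] → cuts [8, 62, 129, 159, 183, 235]
  VbrII (TAGAGTG, off=6): starts [23, 34, 45, 89, 97, 135, 192, 201] → cuts [29, 40, 51, 95, 103, 141, 198, 207]
  YnoIX (GCCACC, off=1): starts [67, 83, 118, 175, 218, 239] → cuts [68, 84, 119, 176, 219, 240]
  WciII (CGGCTGG, off=1): starts [52, 148, 224] → cuts [53, 149, 225]
  SqiIII (CATAGT, off=4): starts [15, 108, 142, 163] → cuts [19, 112, 146, 167]

All cut coordinates (distinct, sorted): [8, 19, 29, 40, 51, 53, 62, 68, 84, 95, 103, 112, 119, 129, 141, 146, 149, 159, 167, 176, 183, 198, 207, 219, 225, 235, 240]

Fragments:
  8→19: 11 bp
  19→29: 10 bp
  29→40: 11 bp
  40→51: 11 bp
  51→53: 2 bp
  53→62: 9 bp
  62→68: 6 bp
  68→84: 16 bp
  84→95: 11 bp
  95→103: 8 bp
  103→112: 9 bp
  112→119: 7 bp
  119→129: 10 bp
  129→141: 12 bp
  141→146: 5 bp
  146→149: 3 bp
  149→159: 10 bp
  159→167: 8 bp
  167→176: 9 bp
  176→183: 7 bp
  183→198: 15 bp
  198→207: 9 bp
  207→219: 12 bp
  219→225: 6 bp
  225→235: 10 bp
  235→240: 5 bp
  240→8 (wrap): 257-240+8 = 25 bp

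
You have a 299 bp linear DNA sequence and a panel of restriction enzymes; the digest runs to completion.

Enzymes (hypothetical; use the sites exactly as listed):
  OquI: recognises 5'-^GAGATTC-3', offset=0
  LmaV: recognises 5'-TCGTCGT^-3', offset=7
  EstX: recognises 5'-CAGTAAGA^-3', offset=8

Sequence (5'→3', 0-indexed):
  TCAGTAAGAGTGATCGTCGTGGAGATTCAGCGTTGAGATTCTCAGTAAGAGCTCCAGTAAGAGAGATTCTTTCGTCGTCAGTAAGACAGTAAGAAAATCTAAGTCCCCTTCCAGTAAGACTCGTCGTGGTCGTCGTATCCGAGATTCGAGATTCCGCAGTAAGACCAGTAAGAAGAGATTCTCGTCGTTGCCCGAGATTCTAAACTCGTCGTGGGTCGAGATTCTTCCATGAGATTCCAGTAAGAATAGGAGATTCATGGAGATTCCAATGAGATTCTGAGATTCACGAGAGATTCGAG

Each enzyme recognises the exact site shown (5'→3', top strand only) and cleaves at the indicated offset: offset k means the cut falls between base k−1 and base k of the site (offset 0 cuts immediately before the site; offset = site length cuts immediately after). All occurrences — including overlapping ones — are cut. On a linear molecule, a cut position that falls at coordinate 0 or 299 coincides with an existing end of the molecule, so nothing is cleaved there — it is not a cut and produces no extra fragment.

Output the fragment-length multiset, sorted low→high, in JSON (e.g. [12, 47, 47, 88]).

[1,1,4,4,5,5,7,8,8,8,8,9,9,9,10,10,11,11,11,12,13,13,14,15,16,16,17,19,25]

Scan for sites:
  OquI GAGATTC/0: at [21, 34, 62, 140, 147, 174, 193, 217, 230, 249, 259, 270, 278, 289] ⇒ [21, 34, 62, 140, 147, 174, 193, 217, 230, 249, 259, 270, 278, 289]
  LmaV TCGTCGT/7: at [13, 71, 120, 129, 181, 205] ⇒ [20, 78, 127, 136, 188, 212]
  EstX CAGTAAGA/8: at [1, 42, 54, 78, 86, 111, 156, 165, 237] ⇒ [9, 50, 62, 86, 94, 119, 164, 173, 245]

All cut coordinates (distinct, sorted): [9, 20, 21, 34, 50, 62, 78, 86, 94, 119, 127, 136, 140, 147, 164, 173, 174, 188, 193, 212, 217, 230, 245, 249, 259, 270, 278, 289]

Fragment lengths:
  [0,9): 9 bp
  [9,20): 11 bp
  [20,21): 1 bp
  [21,34): 13 bp
  [34,50): 16 bp
  [50,62): 12 bp
  [62,78): 16 bp
  [78,86): 8 bp
  [86,94): 8 bp
  [94,119): 25 bp
  [119,127): 8 bp
  [127,136): 9 bp
  [136,140): 4 bp
  [140,147): 7 bp
  [147,164): 17 bp
  [164,173): 9 bp
  [173,174): 1 bp
  [174,188): 14 bp
  [188,193): 5 bp
  [193,212): 19 bp
  [212,217): 5 bp
  [217,230): 13 bp
  [230,245): 15 bp
  [245,249): 4 bp
  [249,259): 10 bp
  [259,270): 11 bp
  [270,278): 8 bp
  [278,289): 11 bp
  [289,299): 10 bp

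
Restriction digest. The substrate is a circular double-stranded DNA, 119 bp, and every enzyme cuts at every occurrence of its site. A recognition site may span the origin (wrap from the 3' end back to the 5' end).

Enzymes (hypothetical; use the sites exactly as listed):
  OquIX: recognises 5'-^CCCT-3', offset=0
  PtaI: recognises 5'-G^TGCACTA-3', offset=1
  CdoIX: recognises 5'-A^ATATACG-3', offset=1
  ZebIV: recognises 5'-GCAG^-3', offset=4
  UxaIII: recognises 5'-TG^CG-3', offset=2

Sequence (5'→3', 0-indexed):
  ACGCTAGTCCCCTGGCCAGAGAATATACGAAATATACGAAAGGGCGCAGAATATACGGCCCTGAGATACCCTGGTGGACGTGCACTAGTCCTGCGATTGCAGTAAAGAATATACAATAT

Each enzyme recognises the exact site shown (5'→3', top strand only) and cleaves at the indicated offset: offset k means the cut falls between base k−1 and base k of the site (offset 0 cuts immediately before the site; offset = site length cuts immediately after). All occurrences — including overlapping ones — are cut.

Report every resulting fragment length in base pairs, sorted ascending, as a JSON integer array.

[1,8,9,9,10,12,13,13,13,13,18]

Site scan:
  OquIX (CCCT, off=0): starts [9, 58, 68] → cuts [9, 58, 68]
  PtaI (GTGCACTA, off=1): starts [79] → cuts [80]
  CdoIX (AATATACG, off=1): starts [21, 30, 49, 114] → cuts [22, 31, 50, 115]
  ZebIV (GCAG, off=4): starts [45, 98] → cuts [49, 102]
  UxaIII (TGCG, off=2): starts [91] → cuts [93]

Pooled cuts: [9, 22, 31, 49, 50, 58, 68, 80, 93, 102, 115]

Fragment lengths:
  9→22: 13 bp
  22→31: 9 bp
  31→49: 18 bp
  49→50: 1 bp
  50→58: 8 bp
  58→68: 10 bp
  68→80: 12 bp
  80→93: 13 bp
  93→102: 9 bp
  102→115: 13 bp
  115→9 (wrap): 119-115+9 = 13 bp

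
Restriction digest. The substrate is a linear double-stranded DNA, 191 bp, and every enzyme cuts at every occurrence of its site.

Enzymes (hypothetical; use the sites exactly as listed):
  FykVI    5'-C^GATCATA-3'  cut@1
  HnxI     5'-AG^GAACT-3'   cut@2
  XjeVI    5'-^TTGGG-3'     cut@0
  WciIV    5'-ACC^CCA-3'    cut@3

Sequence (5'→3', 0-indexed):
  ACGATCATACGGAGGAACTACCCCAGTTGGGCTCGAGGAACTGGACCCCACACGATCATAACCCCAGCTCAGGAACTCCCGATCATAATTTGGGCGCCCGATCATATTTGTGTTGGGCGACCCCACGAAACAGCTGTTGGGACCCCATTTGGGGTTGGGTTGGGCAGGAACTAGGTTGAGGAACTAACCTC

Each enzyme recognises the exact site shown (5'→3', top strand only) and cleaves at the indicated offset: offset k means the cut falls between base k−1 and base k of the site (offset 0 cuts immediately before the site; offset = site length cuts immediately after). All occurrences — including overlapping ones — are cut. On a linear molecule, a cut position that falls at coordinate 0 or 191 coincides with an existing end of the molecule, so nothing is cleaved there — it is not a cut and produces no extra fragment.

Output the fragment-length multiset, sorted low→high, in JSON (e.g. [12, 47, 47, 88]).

[2,4,4,5,6,6,8,8,8,8,9,9,10,10,10,10,11,11,12,13,13,14]

Site scan:
  FykVI (CGATCATA, off=1): starts [1, 52, 79, 98] → cuts [2, 53, 80, 99]
  HnxI (AGGAACT, off=2): starts [12, 35, 70, 165, 178] → cuts [14, 37, 72, 167, 180]
  XjeVI (TTGGG, off=0): starts [26, 89, 112, 136, 148, 154, 159] → cuts [26, 89, 112, 136, 148, 154, 159]
  WciIV (ACCCCA, off=3): starts [19, 44, 60, 119, 141] → cuts [22, 47, 63, 122, 144]

All cut coordinates (distinct, sorted): [2, 14, 22, 26, 37, 47, 53, 63, 72, 80, 89, 99, 112, 122, 136, 144, 148, 154, 159, 167, 180]

Fragment lengths:
  [0,2): 2 bp
  [2,14): 12 bp
  [14,22): 8 bp
  [22,26): 4 bp
  [26,37): 11 bp
  [37,47): 10 bp
  [47,53): 6 bp
  [53,63): 10 bp
  [63,72): 9 bp
  [72,80): 8 bp
  [80,89): 9 bp
  [89,99): 10 bp
  [99,112): 13 bp
  [112,122): 10 bp
  [122,136): 14 bp
  [136,144): 8 bp
  [144,148): 4 bp
  [148,154): 6 bp
  [154,159): 5 bp
  [159,167): 8 bp
  [167,180): 13 bp
  [180,191): 11 bp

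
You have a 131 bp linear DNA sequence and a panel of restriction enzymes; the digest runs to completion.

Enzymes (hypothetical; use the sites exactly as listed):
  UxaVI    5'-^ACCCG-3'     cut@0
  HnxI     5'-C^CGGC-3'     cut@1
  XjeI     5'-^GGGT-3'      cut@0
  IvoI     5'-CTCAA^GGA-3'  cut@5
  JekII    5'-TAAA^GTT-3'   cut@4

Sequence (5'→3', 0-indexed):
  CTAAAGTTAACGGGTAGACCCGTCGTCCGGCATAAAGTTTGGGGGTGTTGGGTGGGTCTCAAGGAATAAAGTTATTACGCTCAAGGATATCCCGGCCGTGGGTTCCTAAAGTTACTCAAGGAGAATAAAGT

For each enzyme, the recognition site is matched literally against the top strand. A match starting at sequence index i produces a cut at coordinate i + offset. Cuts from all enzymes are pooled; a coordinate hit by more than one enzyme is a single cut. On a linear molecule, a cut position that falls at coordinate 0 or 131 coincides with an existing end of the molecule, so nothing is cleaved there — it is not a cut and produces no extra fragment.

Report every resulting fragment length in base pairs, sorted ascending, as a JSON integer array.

[4,5,6,6,6,7,7,8,8,9,9,9,10,11,12,14]

Site scan:
  UxaVI ACCCG/0: at [17] ⇒ [17]
  HnxI CCGGC/1: at [26, 91] ⇒ [27, 92]
  XjeI GGGT/0: at [11, 42, 49, 53, 99] ⇒ [11, 42, 49, 53, 99]
  IvoI CTCAAGGA/5: at [57, 79, 114] ⇒ [62, 84, 119]
  JekII TAAAGTT/4: at [1, 32, 66, 106] ⇒ [5, 36, 70, 110]

Pooled cuts: [5, 11, 17, 27, 36, 42, 49, 53, 62, 70, 84, 92, 99, 110, 119]

Fragments:
  [0,5): 5 bp
  [5,11): 6 bp
  [11,17): 6 bp
  [17,27): 10 bp
  [27,36): 9 bp
  [36,42): 6 bp
  [42,49): 7 bp
  [49,53): 4 bp
  [53,62): 9 bp
  [62,70): 8 bp
  [70,84): 14 bp
  [84,92): 8 bp
  [92,99): 7 bp
  [99,110): 11 bp
  [110,119): 9 bp
  [119,131): 12 bp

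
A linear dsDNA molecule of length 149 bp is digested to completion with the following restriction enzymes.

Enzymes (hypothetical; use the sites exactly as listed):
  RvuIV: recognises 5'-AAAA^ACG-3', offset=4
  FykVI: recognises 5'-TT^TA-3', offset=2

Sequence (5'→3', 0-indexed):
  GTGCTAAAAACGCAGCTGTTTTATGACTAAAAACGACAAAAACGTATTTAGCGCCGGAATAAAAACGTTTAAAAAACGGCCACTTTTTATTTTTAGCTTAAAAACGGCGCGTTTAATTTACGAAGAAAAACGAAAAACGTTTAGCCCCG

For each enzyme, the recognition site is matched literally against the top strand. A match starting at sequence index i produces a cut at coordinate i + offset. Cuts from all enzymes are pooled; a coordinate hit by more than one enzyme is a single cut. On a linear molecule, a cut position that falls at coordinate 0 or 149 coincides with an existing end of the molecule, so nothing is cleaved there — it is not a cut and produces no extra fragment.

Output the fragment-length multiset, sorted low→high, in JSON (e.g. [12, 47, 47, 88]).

Per-enzyme occurrences:
  RvuIV (AAAAACG, off=4): starts [5, 28, 37, 60, 71, 99, 125, 132] → cuts [9, 32, 41, 64, 75, 103, 129, 136]
  FykVI (TTTA, off=2): starts [19, 46, 67, 85, 91, 111, 116, 139] → cuts [21, 48, 69, 87, 93, 113, 118, 141]

Pooled cuts: [9, 21, 32, 41, 48, 64, 69, 75, 87, 93, 103, 113, 118, 129, 136, 141]

Fragment lengths:
  [0,9): 9 bp
  [9,21): 12 bp
  [21,32): 11 bp
  [32,41): 9 bp
  [41,48): 7 bp
  [48,64): 16 bp
  [64,69): 5 bp
  [69,75): 6 bp
  [75,87): 12 bp
  [87,93): 6 bp
  [93,103): 10 bp
  [103,113): 10 bp
  [113,118): 5 bp
  [118,129): 11 bp
  [129,136): 7 bp
  [136,141): 5 bp
  [141,149): 8 bp

[5,5,5,6,6,7,7,8,9,9,10,10,11,11,12,12,16]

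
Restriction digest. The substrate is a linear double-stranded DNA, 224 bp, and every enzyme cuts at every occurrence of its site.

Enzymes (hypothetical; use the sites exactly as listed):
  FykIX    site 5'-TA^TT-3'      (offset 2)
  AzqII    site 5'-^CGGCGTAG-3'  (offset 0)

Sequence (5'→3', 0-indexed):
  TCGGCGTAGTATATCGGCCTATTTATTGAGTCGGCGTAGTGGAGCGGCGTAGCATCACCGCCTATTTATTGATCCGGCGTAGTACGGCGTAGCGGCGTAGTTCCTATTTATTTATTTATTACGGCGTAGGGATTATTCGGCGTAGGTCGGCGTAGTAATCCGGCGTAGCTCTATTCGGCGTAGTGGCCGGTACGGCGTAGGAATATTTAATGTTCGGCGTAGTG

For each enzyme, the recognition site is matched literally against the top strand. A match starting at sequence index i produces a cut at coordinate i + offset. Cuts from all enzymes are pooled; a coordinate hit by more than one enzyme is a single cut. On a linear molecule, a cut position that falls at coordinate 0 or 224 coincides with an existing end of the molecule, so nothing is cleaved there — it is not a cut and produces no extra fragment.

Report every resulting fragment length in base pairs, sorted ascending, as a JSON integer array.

[1,2,2,3,4,4,4,4,4,6,6,8,9,10,10,10,13,13,13,13,14,14,17,20,20]

Scan for sites:
  FykIX TATT/2: at [19, 23, 62, 66, 104, 108, 112, 116, 133, 171, 203] ⇒ [21, 25, 64, 68, 106, 110, 114, 118, 135, 173, 205]
  AzqII CGGCGTAG/0: at [1, 31, 44, 74, 84, 92, 121, 137, 147, 160, 175, 192, 214] ⇒ [1, 31, 44, 74, 84, 92, 121, 137, 147, 160, 175, 192, 214]

Pooled cuts: [1, 21, 25, 31, 44, 64, 68, 74, 84, 92, 106, 110, 114, 118, 121, 135, 137, 147, 160, 173, 175, 192, 205, 214]

Fragments:
  [0,1): 1 bp
  [1,21): 20 bp
  [21,25): 4 bp
  [25,31): 6 bp
  [31,44): 13 bp
  [44,64): 20 bp
  [64,68): 4 bp
  [68,74): 6 bp
  [74,84): 10 bp
  [84,92): 8 bp
  [92,106): 14 bp
  [106,110): 4 bp
  [110,114): 4 bp
  [114,118): 4 bp
  [118,121): 3 bp
  [121,135): 14 bp
  [135,137): 2 bp
  [137,147): 10 bp
  [147,160): 13 bp
  [160,173): 13 bp
  [173,175): 2 bp
  [175,192): 17 bp
  [192,205): 13 bp
  [205,214): 9 bp
  [214,224): 10 bp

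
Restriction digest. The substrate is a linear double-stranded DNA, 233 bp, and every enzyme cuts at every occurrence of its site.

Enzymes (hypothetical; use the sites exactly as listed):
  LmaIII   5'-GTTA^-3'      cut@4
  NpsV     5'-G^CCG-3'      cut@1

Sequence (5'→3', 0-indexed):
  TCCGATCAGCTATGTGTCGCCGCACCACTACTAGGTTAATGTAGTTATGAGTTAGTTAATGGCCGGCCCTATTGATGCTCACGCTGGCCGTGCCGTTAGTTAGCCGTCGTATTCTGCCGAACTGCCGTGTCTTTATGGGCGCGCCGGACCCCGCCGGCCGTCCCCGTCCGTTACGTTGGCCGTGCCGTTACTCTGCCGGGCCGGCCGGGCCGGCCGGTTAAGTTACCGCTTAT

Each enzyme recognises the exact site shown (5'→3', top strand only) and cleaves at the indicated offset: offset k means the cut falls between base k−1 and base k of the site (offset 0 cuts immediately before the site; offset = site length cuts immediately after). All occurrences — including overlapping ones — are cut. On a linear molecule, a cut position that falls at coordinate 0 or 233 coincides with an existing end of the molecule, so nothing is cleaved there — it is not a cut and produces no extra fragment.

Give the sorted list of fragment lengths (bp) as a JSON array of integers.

[1,4,4,4,4,4,4,5,5,5,5,5,5,6,6,6,7,7,8,8,9,10,13,16,19,19,19,25]

Site scan:
  LmaIII GTTA/4: at [34, 43, 50, 54, 94, 98, 169, 186, 216, 221] ⇒ [38, 47, 54, 58, 98, 102, 173, 190, 220, 225]
  NpsV GCCG/1: at [18, 61, 86, 91, 102, 115, 123, 142, 152, 156, 178, 183, 194, 199, 203, 208, 212] ⇒ [19, 62, 87, 92, 103, 116, 124, 143, 153, 157, 179, 184, 195, 200, 204, 209, 213]

Pooled cuts: [19, 38, 47, 54, 58, 62, 87, 92, 98, 102, 103, 116, 124, 143, 153, 157, 173, 179, 184, 190, 195, 200, 204, 209, 213, 220, 225]

Fragments:
  [0,19): 19 bp
  [19,38): 19 bp
  [38,47): 9 bp
  [47,54): 7 bp
  [54,58): 4 bp
  [58,62): 4 bp
  [62,87): 25 bp
  [87,92): 5 bp
  [92,98): 6 bp
  [98,102): 4 bp
  [102,103): 1 bp
  [103,116): 13 bp
  [116,124): 8 bp
  [124,143): 19 bp
  [143,153): 10 bp
  [153,157): 4 bp
  [157,173): 16 bp
  [173,179): 6 bp
  [179,184): 5 bp
  [184,190): 6 bp
  [190,195): 5 bp
  [195,200): 5 bp
  [200,204): 4 bp
  [204,209): 5 bp
  [209,213): 4 bp
  [213,220): 7 bp
  [220,225): 5 bp
  [225,233): 8 bp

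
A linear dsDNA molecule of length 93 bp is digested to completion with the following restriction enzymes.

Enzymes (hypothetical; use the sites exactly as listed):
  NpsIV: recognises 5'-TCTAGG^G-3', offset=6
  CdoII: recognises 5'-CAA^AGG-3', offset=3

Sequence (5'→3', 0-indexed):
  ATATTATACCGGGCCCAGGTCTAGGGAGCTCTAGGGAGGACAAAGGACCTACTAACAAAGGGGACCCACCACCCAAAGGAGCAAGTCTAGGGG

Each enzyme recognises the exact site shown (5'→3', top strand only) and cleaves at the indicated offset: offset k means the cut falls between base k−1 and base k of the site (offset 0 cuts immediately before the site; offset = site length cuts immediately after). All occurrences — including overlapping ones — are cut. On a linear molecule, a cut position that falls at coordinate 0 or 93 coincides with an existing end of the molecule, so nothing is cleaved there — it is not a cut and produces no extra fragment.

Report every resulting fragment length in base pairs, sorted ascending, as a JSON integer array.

[2,8,10,15,15,18,25]

Per-enzyme occurrences:
  NpsIV (TCTAGGG, off=6): starts [19, 29, 85] → cuts [25, 35, 91]
  CdoII (CAAAGG, off=3): starts [40, 55, 73] → cuts [43, 58, 76]

All cut coordinates (distinct, sorted): [25, 35, 43, 58, 76, 91]

Fragments:
  [0,25): 25 bp
  [25,35): 10 bp
  [35,43): 8 bp
  [43,58): 15 bp
  [58,76): 18 bp
  [76,91): 15 bp
  [91,93): 2 bp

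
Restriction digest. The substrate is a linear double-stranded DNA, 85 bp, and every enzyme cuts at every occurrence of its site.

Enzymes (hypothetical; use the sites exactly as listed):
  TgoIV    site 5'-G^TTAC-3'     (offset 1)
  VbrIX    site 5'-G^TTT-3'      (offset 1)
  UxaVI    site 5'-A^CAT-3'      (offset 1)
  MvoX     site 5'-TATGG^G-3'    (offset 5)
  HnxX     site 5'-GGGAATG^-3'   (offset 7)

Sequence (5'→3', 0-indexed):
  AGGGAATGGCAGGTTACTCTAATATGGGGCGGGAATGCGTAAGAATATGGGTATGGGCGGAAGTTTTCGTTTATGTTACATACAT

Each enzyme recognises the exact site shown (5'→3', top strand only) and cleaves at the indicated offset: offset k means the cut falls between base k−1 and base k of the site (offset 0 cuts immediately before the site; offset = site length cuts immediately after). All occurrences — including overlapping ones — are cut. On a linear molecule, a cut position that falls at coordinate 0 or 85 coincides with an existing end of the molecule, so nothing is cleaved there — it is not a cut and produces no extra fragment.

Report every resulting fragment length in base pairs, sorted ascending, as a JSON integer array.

Per-enzyme occurrences:
  TgoIV GTTAC/1: at [12, 74] ⇒ [13, 75]
  VbrIX GTTT/1: at [62, 68] ⇒ [63, 69]
  UxaVI ACAT/1: at [77, 81] ⇒ [78, 82]
  MvoX TATGGG/5: at [22, 45, 51] ⇒ [27, 50, 56]
  HnxX GGGAATG/7: at [1, 30] ⇒ [8, 37]

All cut coordinates (distinct, sorted): [8, 13, 27, 37, 50, 56, 63, 69, 75, 78, 82]

Fragments:
  [0,8): 8 bp
  [8,13): 5 bp
  [13,27): 14 bp
  [27,37): 10 bp
  [37,50): 13 bp
  [50,56): 6 bp
  [56,63): 7 bp
  [63,69): 6 bp
  [69,75): 6 bp
  [75,78): 3 bp
  [78,82): 4 bp
  [82,85): 3 bp

[3,3,4,5,6,6,6,7,8,10,13,14]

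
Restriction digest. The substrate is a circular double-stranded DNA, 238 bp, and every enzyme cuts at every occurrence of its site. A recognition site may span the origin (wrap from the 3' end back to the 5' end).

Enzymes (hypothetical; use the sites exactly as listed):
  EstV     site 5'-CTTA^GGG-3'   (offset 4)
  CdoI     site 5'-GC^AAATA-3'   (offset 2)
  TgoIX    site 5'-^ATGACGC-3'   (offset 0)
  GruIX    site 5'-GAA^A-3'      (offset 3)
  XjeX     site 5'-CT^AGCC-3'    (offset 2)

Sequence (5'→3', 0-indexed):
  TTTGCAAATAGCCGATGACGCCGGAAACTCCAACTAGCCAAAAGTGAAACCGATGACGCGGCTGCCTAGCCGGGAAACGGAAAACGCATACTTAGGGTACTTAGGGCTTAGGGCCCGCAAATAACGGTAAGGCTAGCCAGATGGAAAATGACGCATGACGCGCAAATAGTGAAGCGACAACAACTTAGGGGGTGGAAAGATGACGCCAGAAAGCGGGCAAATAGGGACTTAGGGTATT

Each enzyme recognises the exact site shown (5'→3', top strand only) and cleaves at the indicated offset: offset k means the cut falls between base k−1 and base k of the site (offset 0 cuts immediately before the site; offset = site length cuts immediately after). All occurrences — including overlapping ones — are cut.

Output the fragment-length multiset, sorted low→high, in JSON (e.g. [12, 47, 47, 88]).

Per-enzyme occurrences:
  EstV CTTAGGG/4: at [90, 99, 106, 183, 227] ⇒ [94, 103, 110, 187, 231]
  CdoI GCAAATA/2: at [3, 116, 161, 216] ⇒ [5, 118, 163, 218]
  TgoIX ATGACGC/0: at [14, 52, 147, 154, 199] ⇒ [14, 52, 147, 154, 199]
  GruIX GAAA/3: at [23, 45, 73, 79, 143, 194, 208] ⇒ [26, 48, 76, 82, 146, 197, 211]
  XjeX CTAGCC/2: at [33, 65, 132] ⇒ [35, 67, 134]

Pooled cuts: [5, 14, 26, 35, 48, 52, 67, 76, 82, 94, 103, 110, 118, 134, 146, 147, 154, 163, 187, 197, 199, 211, 218, 231]

Fragments:
  5→14: 9 bp
  14→26: 12 bp
  26→35: 9 bp
  35→48: 13 bp
  48→52: 4 bp
  52→67: 15 bp
  67→76: 9 bp
  76→82: 6 bp
  82→94: 12 bp
  94→103: 9 bp
  103→110: 7 bp
  110→118: 8 bp
  118→134: 16 bp
  134→146: 12 bp
  146→147: 1 bp
  147→154: 7 bp
  154→163: 9 bp
  163→187: 24 bp
  187→197: 10 bp
  197→199: 2 bp
  199→211: 12 bp
  211→218: 7 bp
  218→231: 13 bp
  231→5 (wrap): 238-231+5 = 12 bp

[1,2,4,6,7,7,7,8,9,9,9,9,9,10,12,12,12,12,12,13,13,15,16,24]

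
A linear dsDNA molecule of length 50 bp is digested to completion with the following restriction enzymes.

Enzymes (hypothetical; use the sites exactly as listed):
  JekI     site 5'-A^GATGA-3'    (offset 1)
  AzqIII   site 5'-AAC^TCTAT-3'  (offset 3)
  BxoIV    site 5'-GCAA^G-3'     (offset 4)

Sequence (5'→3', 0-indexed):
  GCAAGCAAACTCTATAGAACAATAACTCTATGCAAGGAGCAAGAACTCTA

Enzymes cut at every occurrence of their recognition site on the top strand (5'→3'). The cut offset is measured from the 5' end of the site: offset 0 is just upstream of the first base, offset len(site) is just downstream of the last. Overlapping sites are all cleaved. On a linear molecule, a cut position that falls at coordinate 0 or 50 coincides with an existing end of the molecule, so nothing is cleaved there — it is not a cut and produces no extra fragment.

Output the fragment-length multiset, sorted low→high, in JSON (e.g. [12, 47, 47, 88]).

Per-enzyme occurrences:
  JekI (AGATGA, off=1): no sites
  AzqIII AACTCTAT/3: at [7, 23] ⇒ [10, 26]
  BxoIV GCAAG/4: at [0, 31, 38] ⇒ [4, 35, 42]

All cut coordinates (distinct, sorted): [4, 10, 26, 35, 42]

Fragments:
  [0,4): 4 bp
  [4,10): 6 bp
  [10,26): 16 bp
  [26,35): 9 bp
  [35,42): 7 bp
  [42,50): 8 bp

[4,6,7,8,9,16]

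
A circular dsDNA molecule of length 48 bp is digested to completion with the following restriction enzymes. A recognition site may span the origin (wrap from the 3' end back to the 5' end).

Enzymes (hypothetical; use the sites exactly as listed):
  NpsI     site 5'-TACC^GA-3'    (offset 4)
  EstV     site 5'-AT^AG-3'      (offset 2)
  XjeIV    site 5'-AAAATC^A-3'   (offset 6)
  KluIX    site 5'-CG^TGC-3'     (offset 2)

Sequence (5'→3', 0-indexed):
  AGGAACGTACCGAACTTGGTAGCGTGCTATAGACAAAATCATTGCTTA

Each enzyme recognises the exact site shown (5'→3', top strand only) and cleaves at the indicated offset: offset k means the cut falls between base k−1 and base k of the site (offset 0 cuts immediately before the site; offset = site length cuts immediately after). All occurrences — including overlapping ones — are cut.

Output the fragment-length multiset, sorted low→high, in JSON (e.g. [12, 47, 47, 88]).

[6,10,13,19]

Per-enzyme occurrences:
  NpsI TACCGA/4: at [7] ⇒ [11]
  EstV ATAG/2: at [28] ⇒ [30]
  XjeIV AAAATCA/6: at [34] ⇒ [40]
  KluIX CGTGC/2: at [22] ⇒ [24]

Pooled cuts: [11, 24, 30, 40]

Fragments:
  11→24: 13 bp
  24→30: 6 bp
  30→40: 10 bp
  40→11 (wrap): 48-40+11 = 19 bp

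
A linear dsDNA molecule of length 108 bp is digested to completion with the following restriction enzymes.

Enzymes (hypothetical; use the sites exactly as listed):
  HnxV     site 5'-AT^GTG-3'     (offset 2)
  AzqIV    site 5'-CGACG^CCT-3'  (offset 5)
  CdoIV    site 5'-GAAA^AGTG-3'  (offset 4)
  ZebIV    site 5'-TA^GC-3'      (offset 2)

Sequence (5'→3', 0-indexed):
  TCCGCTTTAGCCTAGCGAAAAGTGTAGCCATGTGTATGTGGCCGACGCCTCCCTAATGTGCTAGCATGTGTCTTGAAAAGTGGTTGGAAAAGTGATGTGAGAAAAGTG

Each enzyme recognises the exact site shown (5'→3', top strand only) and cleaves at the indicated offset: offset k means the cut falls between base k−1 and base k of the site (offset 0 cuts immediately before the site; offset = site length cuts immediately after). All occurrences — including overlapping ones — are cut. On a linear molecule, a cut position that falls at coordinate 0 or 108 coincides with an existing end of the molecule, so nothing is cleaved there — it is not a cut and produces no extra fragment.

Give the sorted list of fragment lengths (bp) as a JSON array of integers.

Site scan:
  HnxV (ATGTG, off=2): starts [29, 35, 55, 65, 94] → cuts [31, 37, 57, 67, 96]
  AzqIV (CGACGCCT, off=5): starts [42] → cuts [47]
  CdoIV (GAAAAGTG, off=4): starts [16, 74, 86, 100] → cuts [20, 78, 90, 104]
  ZebIV (TAGC, off=2): starts [7, 12, 24, 61] → cuts [9, 14, 26, 63]

All cut coordinates (distinct, sorted): [9, 14, 20, 26, 31, 37, 47, 57, 63, 67, 78, 90, 96, 104]

Fragments:
  [0,9): 9 bp
  [9,14): 5 bp
  [14,20): 6 bp
  [20,26): 6 bp
  [26,31): 5 bp
  [31,37): 6 bp
  [37,47): 10 bp
  [47,57): 10 bp
  [57,63): 6 bp
  [63,67): 4 bp
  [67,78): 11 bp
  [78,90): 12 bp
  [90,96): 6 bp
  [96,104): 8 bp
  [104,108): 4 bp

[4,4,5,5,6,6,6,6,6,8,9,10,10,11,12]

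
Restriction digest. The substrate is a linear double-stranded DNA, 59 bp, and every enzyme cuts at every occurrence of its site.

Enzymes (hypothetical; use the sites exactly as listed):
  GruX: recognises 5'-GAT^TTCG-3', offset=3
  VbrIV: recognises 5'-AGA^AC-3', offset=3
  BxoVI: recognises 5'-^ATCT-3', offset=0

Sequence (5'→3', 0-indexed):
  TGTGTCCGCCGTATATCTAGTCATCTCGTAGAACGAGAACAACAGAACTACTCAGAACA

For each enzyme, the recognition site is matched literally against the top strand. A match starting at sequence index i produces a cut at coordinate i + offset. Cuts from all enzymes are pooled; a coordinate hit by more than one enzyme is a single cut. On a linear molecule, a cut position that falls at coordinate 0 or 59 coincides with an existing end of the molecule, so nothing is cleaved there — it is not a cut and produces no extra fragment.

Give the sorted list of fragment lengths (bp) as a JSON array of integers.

Scan for sites:
  GruX (GATTTCG, off=3): no sites
  VbrIV AGAAC/3: at [29, 35, 43, 53] ⇒ [32, 38, 46, 56]
  BxoVI ATCT/0: at [14, 22] ⇒ [14, 22]

Pooled cuts: [14, 22, 32, 38, 46, 56]

Fragments:
  [0,14): 14 bp
  [14,22): 8 bp
  [22,32): 10 bp
  [32,38): 6 bp
  [38,46): 8 bp
  [46,56): 10 bp
  [56,59): 3 bp

[3,6,8,8,10,10,14]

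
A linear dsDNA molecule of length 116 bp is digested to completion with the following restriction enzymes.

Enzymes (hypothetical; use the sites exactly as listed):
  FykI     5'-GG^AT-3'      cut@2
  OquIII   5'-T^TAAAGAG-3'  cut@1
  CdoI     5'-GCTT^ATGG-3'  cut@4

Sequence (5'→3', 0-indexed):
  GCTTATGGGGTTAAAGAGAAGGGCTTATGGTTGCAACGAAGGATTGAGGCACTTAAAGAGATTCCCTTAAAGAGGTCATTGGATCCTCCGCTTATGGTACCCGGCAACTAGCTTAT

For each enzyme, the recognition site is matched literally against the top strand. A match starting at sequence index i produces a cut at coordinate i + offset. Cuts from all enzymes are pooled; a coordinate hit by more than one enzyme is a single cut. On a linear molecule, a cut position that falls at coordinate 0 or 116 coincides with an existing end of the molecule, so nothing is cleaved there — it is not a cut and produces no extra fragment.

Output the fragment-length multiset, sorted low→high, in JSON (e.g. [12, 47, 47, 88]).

[4,7,11,11,14,15,15,16,23]

Site scan:
  FykI GGAT/2: at [40, 80] ⇒ [42, 82]
  OquIII TTAAAGAG/1: at [10, 52, 66] ⇒ [11, 53, 67]
  CdoI GCTTATGG/4: at [0, 22, 89] ⇒ [4, 26, 93]

Pooled cuts: [4, 11, 26, 42, 53, 67, 82, 93]

Fragment lengths:
  [0,4): 4 bp
  [4,11): 7 bp
  [11,26): 15 bp
  [26,42): 16 bp
  [42,53): 11 bp
  [53,67): 14 bp
  [67,82): 15 bp
  [82,93): 11 bp
  [93,116): 23 bp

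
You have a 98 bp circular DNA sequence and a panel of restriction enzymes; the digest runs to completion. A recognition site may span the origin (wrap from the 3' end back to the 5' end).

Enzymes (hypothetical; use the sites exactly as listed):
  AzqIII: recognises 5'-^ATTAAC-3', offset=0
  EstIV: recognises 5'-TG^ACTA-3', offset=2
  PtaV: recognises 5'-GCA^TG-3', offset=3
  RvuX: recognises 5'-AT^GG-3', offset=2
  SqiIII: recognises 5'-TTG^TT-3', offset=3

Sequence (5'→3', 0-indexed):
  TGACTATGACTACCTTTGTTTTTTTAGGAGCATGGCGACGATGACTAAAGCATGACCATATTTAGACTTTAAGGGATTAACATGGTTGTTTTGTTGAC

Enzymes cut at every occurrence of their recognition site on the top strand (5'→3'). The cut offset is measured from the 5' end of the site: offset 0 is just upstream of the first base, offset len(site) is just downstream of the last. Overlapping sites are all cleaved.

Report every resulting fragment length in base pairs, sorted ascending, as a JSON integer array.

[1,5,5,6,7,8,9,10,10,14,23]

Site scan:
  AzqIII ATTAAC/0: at [75] ⇒ [75]
  EstIV TGACTA/2: at [0, 6, 41] ⇒ [2, 8, 43]
  PtaV GCATG/3: at [29, 49] ⇒ [32, 52]
  RvuX ATGG/2: at [31, 81] ⇒ [33, 83]
  SqiIII TTGTT/3: at [15, 85, 90] ⇒ [18, 88, 93]

Pooled cuts: [2, 8, 18, 32, 33, 43, 52, 75, 83, 88, 93]

Fragment lengths:
  2→8: 6 bp
  8→18: 10 bp
  18→32: 14 bp
  32→33: 1 bp
  33→43: 10 bp
  43→52: 9 bp
  52→75: 23 bp
  75→83: 8 bp
  83→88: 5 bp
  88→93: 5 bp
  93→2 (wrap): 98-93+2 = 7 bp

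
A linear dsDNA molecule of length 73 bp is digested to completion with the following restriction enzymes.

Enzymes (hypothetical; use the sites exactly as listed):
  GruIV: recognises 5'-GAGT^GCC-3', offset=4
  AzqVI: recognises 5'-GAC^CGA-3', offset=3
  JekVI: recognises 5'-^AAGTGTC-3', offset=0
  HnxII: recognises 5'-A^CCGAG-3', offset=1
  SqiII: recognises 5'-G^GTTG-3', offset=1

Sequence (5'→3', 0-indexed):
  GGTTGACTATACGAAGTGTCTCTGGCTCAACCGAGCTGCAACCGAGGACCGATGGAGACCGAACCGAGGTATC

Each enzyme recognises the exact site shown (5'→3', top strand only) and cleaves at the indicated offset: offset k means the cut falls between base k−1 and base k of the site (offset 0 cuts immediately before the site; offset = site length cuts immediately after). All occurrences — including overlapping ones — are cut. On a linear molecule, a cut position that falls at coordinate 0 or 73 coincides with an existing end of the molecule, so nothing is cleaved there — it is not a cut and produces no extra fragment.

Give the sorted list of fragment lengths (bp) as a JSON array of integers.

[1,4,8,10,10,11,12,17]

Per-enzyme occurrences:
  GruIV (GAGTGCC, off=4): no sites
  AzqVI GACCGA/3: at [46, 56] ⇒ [49, 59]
  JekVI AAGTGTC/0: at [13] ⇒ [13]
  HnxII ACCGAG/1: at [29, 40, 62] ⇒ [30, 41, 63]
  SqiII GGTTG/1: at [0] ⇒ [1]

All cut coordinates (distinct, sorted): [1, 13, 30, 41, 49, 59, 63]

Fragment lengths:
  [0,1): 1 bp
  [1,13): 12 bp
  [13,30): 17 bp
  [30,41): 11 bp
  [41,49): 8 bp
  [49,59): 10 bp
  [59,63): 4 bp
  [63,73): 10 bp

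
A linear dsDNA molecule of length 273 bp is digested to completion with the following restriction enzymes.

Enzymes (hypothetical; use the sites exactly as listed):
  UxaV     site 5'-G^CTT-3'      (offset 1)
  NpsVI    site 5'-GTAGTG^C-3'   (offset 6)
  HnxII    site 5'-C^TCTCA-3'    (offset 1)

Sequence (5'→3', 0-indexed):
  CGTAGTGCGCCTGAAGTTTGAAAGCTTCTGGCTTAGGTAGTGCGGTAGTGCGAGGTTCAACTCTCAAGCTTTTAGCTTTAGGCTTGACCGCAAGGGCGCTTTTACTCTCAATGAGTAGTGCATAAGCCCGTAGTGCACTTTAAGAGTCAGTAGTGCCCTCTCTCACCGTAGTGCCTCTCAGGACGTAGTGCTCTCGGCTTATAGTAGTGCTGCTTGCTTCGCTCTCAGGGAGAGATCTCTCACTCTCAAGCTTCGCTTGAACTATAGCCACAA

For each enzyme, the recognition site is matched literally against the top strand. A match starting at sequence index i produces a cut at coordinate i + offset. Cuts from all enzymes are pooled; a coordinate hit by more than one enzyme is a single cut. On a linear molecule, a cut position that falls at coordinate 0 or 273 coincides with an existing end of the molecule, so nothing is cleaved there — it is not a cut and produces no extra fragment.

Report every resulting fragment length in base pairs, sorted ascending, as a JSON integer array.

[2,3,4,5,5,6,6,7,7,7,7,7,7,7,7,8,11,11,12,13,15,15,15,15,16,17,18,20]

Site scan:
  UxaV GCTT/1: at [23, 30, 67, 74, 81, 97, 196, 211, 215, 249, 254] ⇒ [24, 31, 68, 75, 82, 98, 197, 212, 216, 250, 255]
  NpsVI GTAGTGC/6: at [1, 36, 44, 114, 129, 149, 167, 184, 203] ⇒ [7, 42, 50, 120, 135, 155, 173, 190, 209]
  HnxII CTCTCA/1: at [60, 104, 159, 174, 221, 236, 242] ⇒ [61, 105, 160, 175, 222, 237, 243]

Pooled cuts: [7, 24, 31, 42, 50, 61, 68, 75, 82, 98, 105, 120, 135, 155, 160, 173, 175, 190, 197, 209, 212, 216, 222, 237, 243, 250, 255]

Fragments:
  [0,7): 7 bp
  [7,24): 17 bp
  [24,31): 7 bp
  [31,42): 11 bp
  [42,50): 8 bp
  [50,61): 11 bp
  [61,68): 7 bp
  [68,75): 7 bp
  [75,82): 7 bp
  [82,98): 16 bp
  [98,105): 7 bp
  [105,120): 15 bp
  [120,135): 15 bp
  [135,155): 20 bp
  [155,160): 5 bp
  [160,173): 13 bp
  [173,175): 2 bp
  [175,190): 15 bp
  [190,197): 7 bp
  [197,209): 12 bp
  [209,212): 3 bp
  [212,216): 4 bp
  [216,222): 6 bp
  [222,237): 15 bp
  [237,243): 6 bp
  [243,250): 7 bp
  [250,255): 5 bp
  [255,273): 18 bp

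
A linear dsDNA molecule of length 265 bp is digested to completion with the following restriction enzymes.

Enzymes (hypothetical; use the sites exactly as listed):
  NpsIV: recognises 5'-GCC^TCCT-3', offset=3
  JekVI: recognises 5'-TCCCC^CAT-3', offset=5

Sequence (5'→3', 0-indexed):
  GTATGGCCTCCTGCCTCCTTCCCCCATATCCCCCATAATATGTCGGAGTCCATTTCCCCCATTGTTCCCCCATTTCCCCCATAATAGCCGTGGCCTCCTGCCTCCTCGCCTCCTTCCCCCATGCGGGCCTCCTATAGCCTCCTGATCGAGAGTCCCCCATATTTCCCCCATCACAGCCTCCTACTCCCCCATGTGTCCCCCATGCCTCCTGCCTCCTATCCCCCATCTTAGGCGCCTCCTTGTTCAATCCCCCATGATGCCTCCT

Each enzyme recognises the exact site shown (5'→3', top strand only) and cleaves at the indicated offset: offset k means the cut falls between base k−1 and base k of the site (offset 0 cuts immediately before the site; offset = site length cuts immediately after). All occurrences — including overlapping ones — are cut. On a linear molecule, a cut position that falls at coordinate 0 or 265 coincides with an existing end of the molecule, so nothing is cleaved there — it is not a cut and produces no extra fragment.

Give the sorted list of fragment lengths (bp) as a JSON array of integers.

[4,6,7,7,7,8,8,9,9,9,9,9,10,10,10,10,11,11,11,11,13,16,16,18,26]

Per-enzyme occurrences:
  NpsIV (GCCTCCT, off=3): starts [5, 12, 92, 99, 107, 126, 136, 175, 203, 210, 233, 258] → cuts [8, 15, 95, 102, 110, 129, 139, 178, 206, 213, 236, 261]
  JekVI (TCCCCCAT, off=5): starts [19, 28, 54, 65, 74, 114, 152, 163, 184, 195, 218, 247] → cuts [24, 33, 59, 70, 79, 119, 157, 168, 189, 200, 223, 252]

All cut coordinates (distinct, sorted): [8, 15, 24, 33, 59, 70, 79, 95, 102, 110, 119, 129, 139, 157, 168, 178, 189, 200, 206, 213, 223, 236, 252, 261]

Fragment lengths:
  [0,8): 8 bp
  [8,15): 7 bp
  [15,24): 9 bp
  [24,33): 9 bp
  [33,59): 26 bp
  [59,70): 11 bp
  [70,79): 9 bp
  [79,95): 16 bp
  [95,102): 7 bp
  [102,110): 8 bp
  [110,119): 9 bp
  [119,129): 10 bp
  [129,139): 10 bp
  [139,157): 18 bp
  [157,168): 11 bp
  [168,178): 10 bp
  [178,189): 11 bp
  [189,200): 11 bp
  [200,206): 6 bp
  [206,213): 7 bp
  [213,223): 10 bp
  [223,236): 13 bp
  [236,252): 16 bp
  [252,261): 9 bp
  [261,265): 4 bp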